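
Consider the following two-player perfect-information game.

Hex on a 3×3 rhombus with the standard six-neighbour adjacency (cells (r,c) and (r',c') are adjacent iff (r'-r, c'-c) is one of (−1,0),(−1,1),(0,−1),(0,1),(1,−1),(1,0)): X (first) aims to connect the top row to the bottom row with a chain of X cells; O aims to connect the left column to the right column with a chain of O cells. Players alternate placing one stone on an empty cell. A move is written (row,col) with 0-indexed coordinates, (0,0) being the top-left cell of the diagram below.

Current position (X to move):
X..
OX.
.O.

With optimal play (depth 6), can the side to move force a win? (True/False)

[X../OX./.O.] X move#1: (0,1):-1/XX./OX./.O., (0,2):-1/X.X/OX./.O., (1,2):+1/X../OXX/.O.*, (2,0):+1/X../OX./XO., (2,2):+1/X../OX./.OX
[X../OXX/.O.] O move#2: (0,1):-1/XO./OXX/.O.*, (0,2):-1/X.O/OXX/.O., (2,0):-1/X../OXX/OO., (2,2):-1/X../OXX/.OO
[XO./OXX/.O.] X move#3: (0,2):+1/XOX/OXX/.O.*, (2,0):-1/XO./OXX/XO., (2,2):-1/XO./OXX/.OX
[XOX/OXX/.O.] O move#4: (2,0):-1/XOX/OXX/OO.*, (2,2):-1/XOX/OXX/.OO
[XOX/OXX/OO.] X move#5: (2,2):+1/XOX/OXX/OOX*
[XOX/OXX/OOX] end (terminal -1, O#6); searched X../OX./.O. to 6

X winning at [X../OX./.O.]: True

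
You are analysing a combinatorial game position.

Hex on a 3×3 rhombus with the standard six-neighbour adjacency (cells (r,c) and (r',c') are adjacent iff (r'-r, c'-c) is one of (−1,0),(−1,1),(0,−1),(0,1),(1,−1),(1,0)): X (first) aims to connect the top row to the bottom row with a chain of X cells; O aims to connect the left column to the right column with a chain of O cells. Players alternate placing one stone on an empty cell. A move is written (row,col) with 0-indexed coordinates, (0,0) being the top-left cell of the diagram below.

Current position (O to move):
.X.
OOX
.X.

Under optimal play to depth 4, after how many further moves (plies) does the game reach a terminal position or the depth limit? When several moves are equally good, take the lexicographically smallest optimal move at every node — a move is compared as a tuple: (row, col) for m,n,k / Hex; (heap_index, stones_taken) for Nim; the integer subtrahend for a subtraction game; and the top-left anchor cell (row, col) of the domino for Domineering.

ply 1, O at .X./OOX/.X. | (0,0)=-1→OX./OOX/.X.; (0,2)=+1→.XO/OOX/.X.*; (2,0)=-1→.X./OOX/OX.; (2,2)=-1→.X./OOX/.XO
ply 2: .XO/OOX/.X. is terminal -1 (X); from .X./OOX/.X. depth 4

PV length from [.X./OOX/.X.]: 1 ply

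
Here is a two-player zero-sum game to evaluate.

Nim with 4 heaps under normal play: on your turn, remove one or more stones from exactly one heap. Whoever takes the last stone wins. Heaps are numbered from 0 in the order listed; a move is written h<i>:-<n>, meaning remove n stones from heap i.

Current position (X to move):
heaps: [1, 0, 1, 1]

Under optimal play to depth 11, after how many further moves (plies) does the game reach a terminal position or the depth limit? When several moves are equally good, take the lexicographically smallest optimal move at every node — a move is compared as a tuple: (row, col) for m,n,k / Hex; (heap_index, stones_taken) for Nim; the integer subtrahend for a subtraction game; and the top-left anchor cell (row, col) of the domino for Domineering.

PV length from [(1,0,1,1)]: 3 plies

ply 1, X at (1,0,1,1) | h0:-1=+1→(0,0,1,1)*; h2:-1=+1→(1,0,0,1); h3:-1=+1→(1,0,1,0)
ply 2, O at (0,0,1,1) | h2:-1=-1→(0,0,0,1)*; h3:-1=-1→(0,0,1,0)
ply 3, X at (0,0,0,1) | h3:-1=+1→(0,0,0,0)*
ply 4: (0,0,0,0) is terminal -1 (O); from (1,0,1,1) depth 11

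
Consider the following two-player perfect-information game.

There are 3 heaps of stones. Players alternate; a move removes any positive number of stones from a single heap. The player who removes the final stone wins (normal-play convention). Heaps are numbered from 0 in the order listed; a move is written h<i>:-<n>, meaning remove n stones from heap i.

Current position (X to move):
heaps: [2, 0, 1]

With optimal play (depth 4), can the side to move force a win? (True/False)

p1 X@[(2,0,1)]: h0:-1[(1,0,1)]+1* h0:-2[(0,0,1)]-1 h2:-1[(2,0,0)]-1
p2 O@[(1,0,1)]: h0:-1[(0,0,1)]-1* h2:-1[(1,0,0)]-1
p3 X@[(0,0,1)]: h2:-1[(0,0,0)]+1*
p4 O@[(0,0,0)] terminal -1; root [(2,0,1)] d4

X winning at [(2,0,1)]: True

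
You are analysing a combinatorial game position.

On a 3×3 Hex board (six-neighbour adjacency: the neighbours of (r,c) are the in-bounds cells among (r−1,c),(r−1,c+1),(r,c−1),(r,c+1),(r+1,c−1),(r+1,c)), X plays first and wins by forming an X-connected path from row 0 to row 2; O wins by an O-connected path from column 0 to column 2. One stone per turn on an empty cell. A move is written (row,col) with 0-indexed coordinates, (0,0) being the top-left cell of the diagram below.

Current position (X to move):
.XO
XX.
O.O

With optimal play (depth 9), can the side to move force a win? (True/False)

X winning at [.XO/XX./O.O]: True

[.XO/XX./O.O] X move#1: (0,0):-1/XXO/XX./O.O, (1,2):-1/.XO/XXX/O.O, (2,1):+1/.XO/XX./OXO*
[.XO/XX./OXO] end (terminal -1, O#2); searched .XO/XX./O.O to 9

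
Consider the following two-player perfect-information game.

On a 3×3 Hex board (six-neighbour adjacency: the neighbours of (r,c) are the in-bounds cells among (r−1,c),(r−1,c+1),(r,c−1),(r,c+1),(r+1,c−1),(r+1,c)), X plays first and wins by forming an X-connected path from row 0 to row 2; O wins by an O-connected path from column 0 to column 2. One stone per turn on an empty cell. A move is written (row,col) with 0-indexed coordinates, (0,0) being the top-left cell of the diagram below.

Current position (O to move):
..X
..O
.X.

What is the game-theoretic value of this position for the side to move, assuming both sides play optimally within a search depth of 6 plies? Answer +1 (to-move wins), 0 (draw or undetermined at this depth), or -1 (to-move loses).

value(..X/..O/.X., O) = +1

[..X/..O/.X.] O move#1: (0,0):-1/O.X/..O/.X., (0,1):-1/.OX/..O/.X., (1,0):-1/..X/O.O/.X., (1,1):+1/..X/.OO/.X.*, (2,0):-1/..X/..O/OX., (2,2):-1/..X/..O/.XO
[..X/.OO/.X.] X move#2: (0,0):-1/X.X/.OO/.X.*, (0,1):-1/.XX/.OO/.X., (1,0):-1/..X/XOO/.X., (2,0):-1/..X/.OO/XX., (2,2):-1/..X/.OO/.XX
[X.X/.OO/.X.] O move#3: (0,1):+1/XOX/.OO/.X.*, (1,0):+1/X.X/OOO/.X., (2,0):+1/X.X/.OO/OX., (2,2):+1/X.X/.OO/.XO
[XOX/.OO/.X.] X move#4: (1,0):-1/XOX/XOO/.X.*, (2,0):-1/XOX/.OO/XX., (2,2):-1/XOX/.OO/.XX
[XOX/XOO/.X.] O move#5: (2,0):+1/XOX/XOO/OX.*, (2,2):-1/XOX/XOO/.XO
[XOX/XOO/OX.] end (terminal -1, X#6); searched ..X/..O/.X. to 6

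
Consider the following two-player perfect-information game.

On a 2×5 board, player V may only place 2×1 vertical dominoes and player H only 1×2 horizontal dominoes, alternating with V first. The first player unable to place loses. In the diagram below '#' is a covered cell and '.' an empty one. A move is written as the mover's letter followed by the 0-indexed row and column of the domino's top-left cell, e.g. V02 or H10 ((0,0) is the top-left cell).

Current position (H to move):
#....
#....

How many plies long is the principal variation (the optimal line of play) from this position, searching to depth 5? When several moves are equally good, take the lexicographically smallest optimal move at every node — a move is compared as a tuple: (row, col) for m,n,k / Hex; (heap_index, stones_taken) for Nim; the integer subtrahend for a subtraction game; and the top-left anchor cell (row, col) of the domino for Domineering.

PV length from [#..../#....]: 3 plies

p1 H@[#..../#....]: H01[###../#....]-1 H02[#.##./#....]+1* H03[#..##/#....]-1 H11[#..../###..]-1 H12[#..../#.##.]+1 H13[#..../#..##]-1
p2 V@[#.##./#....]: V01[####./##...]-1* V04[#.###/#...#]-1
p3 H@[####./##...]: H12[####./####.]-1 H13[####./##.##]+1*
p4 V@[####./##.##] terminal -1; root [#..../#....] d5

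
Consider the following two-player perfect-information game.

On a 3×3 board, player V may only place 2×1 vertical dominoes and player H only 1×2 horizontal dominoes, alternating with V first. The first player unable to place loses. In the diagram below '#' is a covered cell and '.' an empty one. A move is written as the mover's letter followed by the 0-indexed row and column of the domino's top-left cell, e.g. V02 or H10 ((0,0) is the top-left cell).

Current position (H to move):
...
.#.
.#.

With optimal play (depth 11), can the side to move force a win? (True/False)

p1 H@[.../.#./.#.]: H00[##./.#./.#.]-1* H01[.##/.#./.#.]-1
p2 V@[##./.#./.#.]: V02[###/.##/.#.]+1* V10[##./##./##.]+1 V12[##./.##/.##]+1
p3 H@[###/.##/.#.] terminal -1; root [.../.#./.#.] d11

H winning at [.../.#./.#.]: False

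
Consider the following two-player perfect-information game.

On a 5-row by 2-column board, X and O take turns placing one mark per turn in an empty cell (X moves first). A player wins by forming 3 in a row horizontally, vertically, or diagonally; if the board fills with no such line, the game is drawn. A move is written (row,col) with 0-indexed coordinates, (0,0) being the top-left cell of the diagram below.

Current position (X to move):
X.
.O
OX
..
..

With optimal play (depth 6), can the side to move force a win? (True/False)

p1 X@[X./.O/OX/../..]: (0,1)[XX/.O/OX/../..]-1 (1,0)[X./XO/OX/../..]+0* (3,0)[X./.O/OX/X./..]+0 (3,1)[X./.O/OX/.X/..]+0 (4,0)[X./.O/OX/../X.]+0 (4,1)[X./.O/OX/../.X]+0
p2 O@[X./XO/OX/../..]: (0,1)[XO/XO/OX/../..]+0* (3,0)[X./XO/OX/O./..]+0 (3,1)[X./XO/OX/.O/..]+0 (4,0)[X./XO/OX/../O.]+0 (4,1)[X./XO/OX/../.O]+0
p3 X@[XO/XO/OX/../..]: (3,0)[XO/XO/OX/X./..]+0* (3,1)[XO/XO/OX/.X/..]+0 (4,0)[XO/XO/OX/../X.]+0 (4,1)[XO/XO/OX/../.X]+0
p4 O@[XO/XO/OX/X./..]: (3,1)[XO/XO/OX/XO/..]+0* (4,0)[XO/XO/OX/X./O.]+0 (4,1)[XO/XO/OX/X./.O]+0
p5 X@[XO/XO/OX/XO/..]: (4,0)[XO/XO/OX/XO/X.]+0* (4,1)[XO/XO/OX/XO/.X]+0
p6 O@[XO/XO/OX/XO/X.]: (4,1)[XO/XO/OX/XO/XO]+0*
p7 X@[XO/XO/OX/XO/XO] terminal +0; root [X./.O/OX/../..] d6

X winning at [X./.O/OX/../..]: False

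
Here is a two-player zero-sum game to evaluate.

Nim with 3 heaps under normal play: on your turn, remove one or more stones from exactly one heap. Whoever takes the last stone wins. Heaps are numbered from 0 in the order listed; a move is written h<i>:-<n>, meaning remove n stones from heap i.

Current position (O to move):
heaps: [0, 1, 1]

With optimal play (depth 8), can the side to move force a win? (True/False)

O winning at [(0,1,1)]: False

ply 1, O at (0,1,1) | h1:-1=-1→(0,0,1)*; h2:-1=-1→(0,1,0)
ply 2, X at (0,0,1) | h2:-1=+1→(0,0,0)*
ply 3: (0,0,0) is terminal -1 (O); from (0,1,1) depth 8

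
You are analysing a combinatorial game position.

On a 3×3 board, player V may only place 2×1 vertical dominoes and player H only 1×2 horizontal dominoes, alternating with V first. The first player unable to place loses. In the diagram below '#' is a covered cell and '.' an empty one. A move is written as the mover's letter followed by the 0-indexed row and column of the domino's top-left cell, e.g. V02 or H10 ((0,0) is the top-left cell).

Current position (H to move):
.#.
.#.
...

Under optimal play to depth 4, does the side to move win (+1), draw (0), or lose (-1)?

value(.#./.#./..., H) = -1

p1 H@[.#./.#./...]: H20[.#./.#./##.]-1* H21[.#./.#./.##]-1
p2 V@[.#./.#./##.]: V00[##./##./##.]+1* V02[.##/.##/##.]+1 V12[.#./.##/###]+1
p3 H@[##./##./##.] terminal -1; root [.#./.#./...] d4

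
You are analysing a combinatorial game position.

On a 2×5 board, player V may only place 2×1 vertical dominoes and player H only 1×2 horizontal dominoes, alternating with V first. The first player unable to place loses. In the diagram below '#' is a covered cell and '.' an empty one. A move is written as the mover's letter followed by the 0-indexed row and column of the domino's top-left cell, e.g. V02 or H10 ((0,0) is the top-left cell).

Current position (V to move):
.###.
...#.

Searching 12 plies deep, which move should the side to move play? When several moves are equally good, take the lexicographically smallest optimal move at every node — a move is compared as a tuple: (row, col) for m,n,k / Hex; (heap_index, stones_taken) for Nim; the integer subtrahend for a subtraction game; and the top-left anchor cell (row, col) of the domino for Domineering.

[.###./...#.] V move#1: V00:+1/####./#..#.*, V04:-1/.####/...##
[####./#..#.] H move#2: H11:-1/####./####.*
[####./####.] V move#3: V04:+1/#####/#####*
[#####/#####] end (terminal -1, H#4); searched .###./...#. to 12

V's best at [.###./...#.]: V00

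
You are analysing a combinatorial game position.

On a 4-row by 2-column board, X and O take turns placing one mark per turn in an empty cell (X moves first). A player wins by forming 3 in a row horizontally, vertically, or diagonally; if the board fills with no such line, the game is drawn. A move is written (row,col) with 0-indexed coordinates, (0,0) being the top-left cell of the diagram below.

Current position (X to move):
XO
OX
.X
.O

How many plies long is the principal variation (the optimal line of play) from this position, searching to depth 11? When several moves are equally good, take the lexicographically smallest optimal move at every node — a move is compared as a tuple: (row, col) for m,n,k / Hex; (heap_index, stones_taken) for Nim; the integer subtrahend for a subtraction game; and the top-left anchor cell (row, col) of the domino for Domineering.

PV length from [XO/OX/.X/.O]: 2 plies

[XO/OX/.X/.O] X move#1: (2,0):+0/XO/OX/XX/.O*, (3,0):+0/XO/OX/.X/XO
[XO/OX/XX/.O] O move#2: (3,0):+0/XO/OX/XX/OO*
[XO/OX/XX/OO] end (terminal +0, X#3); searched XO/OX/.X/.O to 11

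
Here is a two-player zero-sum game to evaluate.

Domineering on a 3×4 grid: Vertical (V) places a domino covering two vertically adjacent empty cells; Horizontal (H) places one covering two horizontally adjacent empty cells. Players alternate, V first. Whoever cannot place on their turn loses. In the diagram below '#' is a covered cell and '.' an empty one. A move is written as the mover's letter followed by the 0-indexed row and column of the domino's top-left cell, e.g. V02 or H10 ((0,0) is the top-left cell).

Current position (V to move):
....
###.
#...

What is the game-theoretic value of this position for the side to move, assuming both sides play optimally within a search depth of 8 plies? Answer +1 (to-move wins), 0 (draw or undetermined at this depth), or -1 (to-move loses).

p1 V@[..../###./#...]: V03[...#/####/#...]-1* V13[..../####/#..#]-1
p2 H@[...#/####/#...]: H00[##.#/####/#...]+1* H01[.###/####/#...]+1 H21[...#/####/###.]+1 H22[...#/####/#.##]+1
p3 V@[##.#/####/#...] terminal -1; root [..../###./#...] d8

value(..../###./#..., V) = -1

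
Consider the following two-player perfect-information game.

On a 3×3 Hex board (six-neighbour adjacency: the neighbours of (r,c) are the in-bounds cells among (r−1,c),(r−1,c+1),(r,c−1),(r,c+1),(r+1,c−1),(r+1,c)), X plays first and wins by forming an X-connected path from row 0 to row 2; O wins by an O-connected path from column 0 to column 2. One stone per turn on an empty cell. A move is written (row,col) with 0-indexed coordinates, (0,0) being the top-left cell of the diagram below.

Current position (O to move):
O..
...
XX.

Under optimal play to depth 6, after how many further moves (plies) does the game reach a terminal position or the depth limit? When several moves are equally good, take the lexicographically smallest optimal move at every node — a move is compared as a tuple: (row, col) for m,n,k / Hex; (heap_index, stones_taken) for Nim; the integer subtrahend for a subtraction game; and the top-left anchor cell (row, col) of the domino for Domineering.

ply 1, O at O../.../XX. | (0,1)=-1→OO./.../XX.; (0,2)=-1→O.O/.../XX.; (1,0)=-1→O../O../XX.; (1,1)=+1→O../.O./XX.*; (1,2)=-1→O../..O/XX.; (2,2)=-1→O../.../XXO
ply 2, X at O../.O./XX. | (0,1)=-1→OX./.O./XX.*; (0,2)=-1→O.X/.O./XX.; (1,0)=-1→O../XO./XX.; (1,2)=-1→O../.OX/XX.; (2,2)=-1→O../.O./XXX
ply 3, O at OX./.O./XX. | (0,2)=-1→OXO/.O./XX.; (1,0)=+1→OX./OO./XX.*; (1,2)=-1→OX./.OO/XX.; (2,2)=-1→OX./.O./XXO
ply 4, X at OX./OO./XX. | (0,2)=-1→OXX/OO./XX.*; (1,2)=-1→OX./OOX/XX.; (2,2)=-1→OX./OO./XXX
ply 5, O at OXX/OO./XX. | (1,2)=+1→OXX/OOO/XX.*; (2,2)=-1→OXX/OO./XXO
ply 6: OXX/OOO/XX. is terminal -1 (X); from O../.../XX. depth 6

PV length from [O../.../XX.]: 5 plies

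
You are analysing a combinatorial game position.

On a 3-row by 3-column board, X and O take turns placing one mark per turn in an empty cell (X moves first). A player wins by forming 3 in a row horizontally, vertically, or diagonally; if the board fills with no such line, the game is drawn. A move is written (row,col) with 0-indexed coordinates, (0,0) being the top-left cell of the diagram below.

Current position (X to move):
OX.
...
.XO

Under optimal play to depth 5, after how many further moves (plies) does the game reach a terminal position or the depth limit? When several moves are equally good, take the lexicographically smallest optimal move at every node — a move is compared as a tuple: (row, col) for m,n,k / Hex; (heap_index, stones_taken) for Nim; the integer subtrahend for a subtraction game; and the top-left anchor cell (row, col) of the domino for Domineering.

PV length from [OX./.../.XO]: 1 ply

p1 X@[OX./.../.XO]: (0,2)[OXX/.../.XO]-1 (1,0)[OX./X../.XO]-1 (1,1)[OX./.X./.XO]+1* (1,2)[OX./..X/.XO]-1 (2,0)[OX./.../XXO]-1
p2 O@[OX./.X./.XO] terminal -1; root [OX./.../.XO] d5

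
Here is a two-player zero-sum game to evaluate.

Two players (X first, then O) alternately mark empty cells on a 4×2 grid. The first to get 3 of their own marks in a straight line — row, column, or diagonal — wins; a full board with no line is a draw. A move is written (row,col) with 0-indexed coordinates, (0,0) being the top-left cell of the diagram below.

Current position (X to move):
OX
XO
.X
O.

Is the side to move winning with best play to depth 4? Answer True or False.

[OX/XO/.X/O.] X move#1: (2,0):+0/OX/XO/XX/O.*, (3,1):+0/OX/XO/.X/OX
[OX/XO/XX/O.] O move#2: (3,1):+0/OX/XO/XX/OO*
[OX/XO/XX/OO] end (terminal +0, X#3); searched OX/XO/.X/O. to 4

X winning at [OX/XO/.X/O.]: False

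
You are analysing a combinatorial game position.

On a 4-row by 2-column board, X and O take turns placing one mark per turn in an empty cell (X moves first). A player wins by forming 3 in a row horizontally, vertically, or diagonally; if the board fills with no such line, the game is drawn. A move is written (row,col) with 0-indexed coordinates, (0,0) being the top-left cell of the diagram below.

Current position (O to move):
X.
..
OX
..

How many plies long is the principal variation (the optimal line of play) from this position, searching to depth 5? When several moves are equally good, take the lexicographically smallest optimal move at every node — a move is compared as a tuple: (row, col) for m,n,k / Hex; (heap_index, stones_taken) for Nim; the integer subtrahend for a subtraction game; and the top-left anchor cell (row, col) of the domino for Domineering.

p1 O@[X./../OX/..]: (0,1)[XO/../OX/..]+0* (1,0)[X./O./OX/..]+0 (1,1)[X./.O/OX/..]+0 (3,0)[X./../OX/O.]+0 (3,1)[X./../OX/.O]+0
p2 X@[XO/../OX/..]: (1,0)[XO/X./OX/..]+0* (1,1)[XO/.X/OX/..]+0 (3,0)[XO/../OX/X.]+0 (3,1)[XO/../OX/.X]+0
p3 O@[XO/X./OX/..]: (1,1)[XO/XO/OX/..]+0* (3,0)[XO/X./OX/O.]+0 (3,1)[XO/X./OX/.O]+0
p4 X@[XO/XO/OX/..]: (3,0)[XO/XO/OX/X.]+0* (3,1)[XO/XO/OX/.X]+0
p5 O@[XO/XO/OX/X.]: (3,1)[XO/XO/OX/XO]+0*
p6 X@[XO/XO/OX/XO] terminal +0; root [X./../OX/..] d5

PV length from [X./../OX/..]: 5 plies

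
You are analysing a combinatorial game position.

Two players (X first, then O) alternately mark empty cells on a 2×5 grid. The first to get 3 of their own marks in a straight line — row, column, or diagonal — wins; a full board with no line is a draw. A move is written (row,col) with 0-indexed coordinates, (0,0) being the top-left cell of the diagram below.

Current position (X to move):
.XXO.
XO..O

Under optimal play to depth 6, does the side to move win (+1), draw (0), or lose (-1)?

p1 X@[.XXO./XO..O]: (0,0)[XXXO./XO..O]+1* (0,4)[.XXOX/XO..O]+0 (1,2)[.XXO./XOX.O]+0 (1,3)[.XXO./XO.XO]+0
p2 O@[XXXO./XO..O] terminal -1; root [.XXO./XO..O] d6

value(.XXO./XO..O, X) = +1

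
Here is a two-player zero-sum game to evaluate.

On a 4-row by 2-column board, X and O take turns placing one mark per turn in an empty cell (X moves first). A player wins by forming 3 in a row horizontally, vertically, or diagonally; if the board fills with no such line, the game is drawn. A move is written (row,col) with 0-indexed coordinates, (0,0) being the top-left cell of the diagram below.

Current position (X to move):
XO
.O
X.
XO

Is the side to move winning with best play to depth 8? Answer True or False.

X winning at [XO/.O/X./XO]: True

[XO/.O/X./XO] X move#1: (1,0):+1/XO/XO/X./XO*, (2,1):+0/XO/.O/XX/XO
[XO/XO/X./XO] end (terminal -1, O#2); searched XO/.O/X./XO to 8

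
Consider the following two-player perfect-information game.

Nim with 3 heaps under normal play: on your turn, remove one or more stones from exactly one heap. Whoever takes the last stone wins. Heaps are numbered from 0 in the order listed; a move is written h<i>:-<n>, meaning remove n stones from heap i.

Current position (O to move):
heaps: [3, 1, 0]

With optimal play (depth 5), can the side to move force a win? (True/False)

ply 1, O at (3,1,0) | h0:-1=-1→(2,1,0); h0:-2=+1→(1,1,0)*; h0:-3=-1→(0,1,0); h1:-1=-1→(3,0,0)
ply 2, X at (1,1,0) | h0:-1=-1→(0,1,0)*; h1:-1=-1→(1,0,0)
ply 3, O at (0,1,0) | h1:-1=+1→(0,0,0)*
ply 4: (0,0,0) is terminal -1 (X); from (3,1,0) depth 5

O winning at [(3,1,0)]: True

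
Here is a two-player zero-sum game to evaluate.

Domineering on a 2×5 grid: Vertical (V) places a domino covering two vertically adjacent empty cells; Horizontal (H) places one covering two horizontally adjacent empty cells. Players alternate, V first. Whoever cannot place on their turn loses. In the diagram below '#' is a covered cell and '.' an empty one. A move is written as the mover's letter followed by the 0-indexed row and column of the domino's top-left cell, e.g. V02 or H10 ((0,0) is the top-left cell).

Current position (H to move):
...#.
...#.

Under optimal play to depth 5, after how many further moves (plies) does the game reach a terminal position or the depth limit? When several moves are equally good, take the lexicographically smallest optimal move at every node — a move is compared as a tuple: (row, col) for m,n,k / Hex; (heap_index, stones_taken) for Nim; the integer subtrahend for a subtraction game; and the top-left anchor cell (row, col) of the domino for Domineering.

PV length from [...#./...#.]: 4 plies

ply 1, H at ...#./...#. | H00=-1→##.#./...#.*; H01=-1→.###./...#.; H10=-1→...#./##.#.; H11=-1→...#./.###.
ply 2, V at ##.#./...#. | V02=+1→####./..##.*; V04=-1→##.##/...##
ply 3, H at ####./..##. | H10=-1→####./####.*
ply 4, V at ####./####. | V04=+1→#####/#####*
ply 5: #####/##### is terminal -1 (H); from ...#./...#. depth 5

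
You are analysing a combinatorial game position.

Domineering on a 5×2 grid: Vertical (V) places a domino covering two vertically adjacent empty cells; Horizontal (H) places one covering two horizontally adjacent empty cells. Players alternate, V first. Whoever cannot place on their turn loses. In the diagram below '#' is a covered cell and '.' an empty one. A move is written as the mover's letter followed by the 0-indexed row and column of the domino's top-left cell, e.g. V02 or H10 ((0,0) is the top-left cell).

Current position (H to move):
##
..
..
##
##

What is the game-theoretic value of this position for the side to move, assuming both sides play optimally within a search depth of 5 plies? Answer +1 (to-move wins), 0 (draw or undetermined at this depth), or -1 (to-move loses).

ply 1, H at ##/../../##/## | H10=+1→##/##/../##/##*; H20=+1→##/../##/##/##
ply 2: ##/##/../##/## is terminal -1 (V); from ##/../../##/## depth 5

value(##/../../##/##, H) = +1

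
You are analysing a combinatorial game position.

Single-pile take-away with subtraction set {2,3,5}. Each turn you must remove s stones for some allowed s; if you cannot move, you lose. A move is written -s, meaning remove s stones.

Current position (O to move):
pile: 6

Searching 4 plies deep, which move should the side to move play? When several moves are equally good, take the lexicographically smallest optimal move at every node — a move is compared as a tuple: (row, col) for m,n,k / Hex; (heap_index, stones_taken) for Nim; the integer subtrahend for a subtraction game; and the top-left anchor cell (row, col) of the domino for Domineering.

O's best at [6]: -5

ply 1, O at 6 | -2=-1→4; -3=-1→3; -5=+1→1*
ply 2: 1 is terminal -1 (X); from 6 depth 4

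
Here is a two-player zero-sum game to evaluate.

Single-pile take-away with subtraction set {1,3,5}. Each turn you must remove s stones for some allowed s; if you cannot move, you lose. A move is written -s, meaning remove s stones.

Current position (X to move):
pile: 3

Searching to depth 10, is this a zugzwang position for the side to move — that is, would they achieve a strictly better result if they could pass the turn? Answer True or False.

[3] X move#1: -1:+1/2*, -3:+1/0
[2] O move#2: -1:-1/1*
[1] X move#3: -1:+1/0*
[0] end (terminal -1, O#4); searched 3 to 10
if X skipped the turn, O would face:
~ [3] O move#1: -1:+1/2*, -3:+1/0
~ [2] X move#2: -1:-1/1*
~ [1] O move#3: -1:+1/0*
~ [0] end (terminal -1, X#4); searched 3 to 10
compare (X): move=+1 vs pass=-1

zugzwang(3, X) = False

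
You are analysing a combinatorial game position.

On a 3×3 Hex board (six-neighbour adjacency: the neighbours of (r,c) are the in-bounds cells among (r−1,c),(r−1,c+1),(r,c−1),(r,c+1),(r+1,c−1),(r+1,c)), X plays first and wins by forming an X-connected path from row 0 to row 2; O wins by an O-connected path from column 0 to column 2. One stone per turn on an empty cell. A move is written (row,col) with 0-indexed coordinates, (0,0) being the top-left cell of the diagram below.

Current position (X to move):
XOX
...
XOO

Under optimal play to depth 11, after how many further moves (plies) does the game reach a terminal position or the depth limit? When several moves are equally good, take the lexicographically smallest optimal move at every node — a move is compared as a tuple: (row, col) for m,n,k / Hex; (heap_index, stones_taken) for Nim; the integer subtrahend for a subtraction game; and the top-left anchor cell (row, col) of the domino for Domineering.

[XOX/.../XOO] X move#1: (1,0):+1/XOX/X../XOO*, (1,1):+1/XOX/.X./XOO, (1,2):+1/XOX/..X/XOO
[XOX/X../XOO] end (terminal -1, O#2); searched XOX/.../XOO to 11

PV length from [XOX/.../XOO]: 1 ply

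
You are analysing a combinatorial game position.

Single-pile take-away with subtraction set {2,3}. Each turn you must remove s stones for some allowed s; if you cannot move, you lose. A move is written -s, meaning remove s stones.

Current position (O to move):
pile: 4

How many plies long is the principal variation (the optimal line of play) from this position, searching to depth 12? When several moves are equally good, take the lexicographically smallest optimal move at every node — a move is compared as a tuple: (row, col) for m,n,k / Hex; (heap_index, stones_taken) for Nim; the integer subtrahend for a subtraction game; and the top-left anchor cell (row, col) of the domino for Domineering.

PV length from [4]: 1 ply

p1 O@[4]: -2[2]-1 -3[1]+1*
p2 X@[1] terminal -1; root [4] d12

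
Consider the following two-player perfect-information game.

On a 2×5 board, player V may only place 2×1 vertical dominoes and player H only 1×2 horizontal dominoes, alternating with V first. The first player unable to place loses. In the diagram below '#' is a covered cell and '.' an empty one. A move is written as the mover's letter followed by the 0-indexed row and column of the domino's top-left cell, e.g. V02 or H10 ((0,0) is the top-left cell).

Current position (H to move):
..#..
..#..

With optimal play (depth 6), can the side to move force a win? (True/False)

H winning at [..#../..#..]: False

[..#../..#..] H move#1: H00:-1/###../..#..*, H03:-1/..###/..#.., H10:-1/..#../###.., H13:-1/..#../..###
[###../..#..] V move#2: V03:+1/####./..##.*, V04:+1/###.#/..#.#
[####./..##.] H move#3: H10:-1/####./####.*
[####./####.] V move#4: V04:+1/#####/#####*
[#####/#####] end (terminal -1, H#5); searched ..#../..#.. to 6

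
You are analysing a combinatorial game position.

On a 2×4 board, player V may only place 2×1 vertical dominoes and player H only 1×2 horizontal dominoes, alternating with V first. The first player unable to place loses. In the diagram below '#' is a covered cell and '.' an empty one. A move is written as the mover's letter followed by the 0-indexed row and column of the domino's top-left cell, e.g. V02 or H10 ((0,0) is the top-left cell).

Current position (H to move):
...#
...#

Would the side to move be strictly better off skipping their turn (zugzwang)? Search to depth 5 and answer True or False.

zugzwang(...#/...#, H) = False

[...#/...#] H move#1: H00:+1/##.#/...#*, H01:+1/.###/...#, H10:+1/...#/##.#, H11:+1/...#/.###
[##.#/...#] V move#2: V02:-1/####/..##*
[####/..##] H move#3: H10:+1/####/####*
[####/####] end (terminal -1, V#4); searched ...#/...# to 5
pass branch (V moves first from the same position):
  | [...#/...#] V move#1: V00:-1/#..#/#..#, V01:+1/.#.#/.#.#*, V02:-1/..##/..##
  | [.#.#/.#.#] end (terminal -1, H#2); searched ...#/...# to 5
H moving scores +1; H passing scores -1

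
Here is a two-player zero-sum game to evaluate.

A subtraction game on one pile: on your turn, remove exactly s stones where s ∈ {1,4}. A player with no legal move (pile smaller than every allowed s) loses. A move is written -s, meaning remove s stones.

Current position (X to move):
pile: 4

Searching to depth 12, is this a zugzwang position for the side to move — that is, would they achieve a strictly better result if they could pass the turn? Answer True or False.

zugzwang(4, X) = False

p1 X@[4]: -1[3]-1 -4[0]+1*
p2 O@[0] terminal -1; root [4] d12
if X skipped the turn, O would face:
~ p1 O@[4]: -1[3]-1 -4[0]+1*
~ p2 X@[0] terminal -1; root [4] d12
compare (X): move=+1 vs pass=-1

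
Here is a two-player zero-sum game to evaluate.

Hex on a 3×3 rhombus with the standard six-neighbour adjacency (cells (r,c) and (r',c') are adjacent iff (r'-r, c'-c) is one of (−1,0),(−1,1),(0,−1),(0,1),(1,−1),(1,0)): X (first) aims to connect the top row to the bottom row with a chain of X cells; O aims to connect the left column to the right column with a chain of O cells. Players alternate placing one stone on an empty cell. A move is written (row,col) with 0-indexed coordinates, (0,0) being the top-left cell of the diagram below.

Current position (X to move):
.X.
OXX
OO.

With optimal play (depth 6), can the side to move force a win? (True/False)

ply 1, X at .X./OXX/OO. | (0,0)=-1→XX./OXX/OO.; (0,2)=-1→.XX/OXX/OO.; (2,2)=+1→.X./OXX/OOX*
ply 2: .X./OXX/OOX is terminal -1 (O); from .X./OXX/OO. depth 6

X winning at [.X./OXX/OO.]: True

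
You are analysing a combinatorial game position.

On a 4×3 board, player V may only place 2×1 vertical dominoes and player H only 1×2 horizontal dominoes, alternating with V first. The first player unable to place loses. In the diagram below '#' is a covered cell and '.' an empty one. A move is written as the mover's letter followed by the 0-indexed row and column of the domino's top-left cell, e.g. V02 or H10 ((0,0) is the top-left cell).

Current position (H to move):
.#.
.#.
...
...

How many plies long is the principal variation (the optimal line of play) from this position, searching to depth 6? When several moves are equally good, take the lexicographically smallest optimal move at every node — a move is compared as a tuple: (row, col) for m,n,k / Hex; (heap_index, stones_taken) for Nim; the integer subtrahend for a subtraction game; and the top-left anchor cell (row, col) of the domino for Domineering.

ply 1, H at .#./.#./.../... | H20=-1→.#./.#./##./...*; H21=-1→.#./.#./.##/...; H30=-1→.#./.#./.../##.; H31=-1→.#./.#./.../.##
ply 2, V at .#./.#./##./... | V00=+1→##./##./##./...*; V02=+1→.##/.##/##./...; V12=+1→.#./.##/###/...; V22=+1→.#./.#./###/..#
ply 3, H at ##./##./##./... | H30=-1→##./##./##./##.*; H31=-1→##./##./##./.##
ply 4, V at ##./##./##./##. | V02=+1→###/###/##./##.*; V12=+1→##./###/###/##.; V22=+1→##./##./###/###
ply 5: ###/###/##./##. is terminal -1 (H); from .#./.#./.../... depth 6

PV length from [.#./.#./.../...]: 4 plies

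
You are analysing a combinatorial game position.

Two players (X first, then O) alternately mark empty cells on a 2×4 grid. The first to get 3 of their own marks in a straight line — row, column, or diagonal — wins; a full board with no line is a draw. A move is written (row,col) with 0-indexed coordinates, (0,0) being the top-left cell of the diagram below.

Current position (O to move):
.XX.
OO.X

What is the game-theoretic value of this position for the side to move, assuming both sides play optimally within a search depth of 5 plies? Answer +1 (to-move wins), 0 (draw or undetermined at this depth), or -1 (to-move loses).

p1 O@[.XX./OO.X]: (0,0)[OXX./OO.X]-1 (0,3)[.XXO/OO.X]-1 (1,2)[.XX./OOOX]+1*
p2 X@[.XX./OOOX] terminal -1; root [.XX./OO.X] d5

value(.XX./OO.X, O) = +1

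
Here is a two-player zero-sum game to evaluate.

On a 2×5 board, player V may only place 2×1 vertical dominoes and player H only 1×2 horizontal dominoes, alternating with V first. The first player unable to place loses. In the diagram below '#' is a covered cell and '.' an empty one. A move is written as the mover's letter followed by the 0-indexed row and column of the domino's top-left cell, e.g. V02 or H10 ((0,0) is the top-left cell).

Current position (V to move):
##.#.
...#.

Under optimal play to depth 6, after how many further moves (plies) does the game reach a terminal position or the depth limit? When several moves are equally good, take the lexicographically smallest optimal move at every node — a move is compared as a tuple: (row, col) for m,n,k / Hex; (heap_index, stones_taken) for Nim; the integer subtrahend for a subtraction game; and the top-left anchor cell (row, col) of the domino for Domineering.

ply 1, V at ##.#./...#. | V02=+1→####./..##.*; V04=-1→##.##/...##
ply 2, H at ####./..##. | H10=-1→####./####.*
ply 3, V at ####./####. | V04=+1→#####/#####*
ply 4: #####/##### is terminal -1 (H); from ##.#./...#. depth 6

PV length from [##.#./...#.]: 3 plies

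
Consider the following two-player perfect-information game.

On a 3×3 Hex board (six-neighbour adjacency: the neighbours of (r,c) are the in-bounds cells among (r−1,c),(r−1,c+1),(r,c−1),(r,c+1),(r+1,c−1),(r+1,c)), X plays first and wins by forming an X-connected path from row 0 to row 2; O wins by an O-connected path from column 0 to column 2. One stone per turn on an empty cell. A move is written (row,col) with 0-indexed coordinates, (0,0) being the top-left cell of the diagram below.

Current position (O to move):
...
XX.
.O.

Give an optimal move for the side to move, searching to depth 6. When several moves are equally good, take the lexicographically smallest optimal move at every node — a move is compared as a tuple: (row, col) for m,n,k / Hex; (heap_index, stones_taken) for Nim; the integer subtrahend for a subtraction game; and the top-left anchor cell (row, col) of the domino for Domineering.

O's best at [.../XX./.O.]: (2,0)

ply 1, O at .../XX./.O. | (0,0)=-1→O../XX./.O.; (0,1)=-1→.O./XX./.O.; (0,2)=-1→..O/XX./.O.; (1,2)=-1→.../XXO/.O.; (2,0)=+1→.../XX./OO.*; (2,2)=-1→.../XX./.OO
ply 2, X at .../XX./OO. | (0,0)=-1→X../XX./OO.*; (0,1)=-1→.X./XX./OO.; (0,2)=-1→..X/XX./OO.; (1,2)=-1→.../XXX/OO.; (2,2)=-1→.../XX./OOX
ply 3, O at X../XX./OO. | (0,1)=+1→XO./XX./OO.*; (0,2)=+1→X.O/XX./OO.; (1,2)=+1→X../XXO/OO.; (2,2)=+1→X../XX./OOO
ply 4, X at XO./XX./OO. | (0,2)=-1→XOX/XX./OO.*; (1,2)=-1→XO./XXX/OO.; (2,2)=-1→XO./XX./OOX
ply 5, O at XOX/XX./OO. | (1,2)=+1→XOX/XXO/OO.*; (2,2)=+1→XOX/XX./OOO
ply 6: XOX/XXO/OO. is terminal -1 (X); from .../XX./.O. depth 6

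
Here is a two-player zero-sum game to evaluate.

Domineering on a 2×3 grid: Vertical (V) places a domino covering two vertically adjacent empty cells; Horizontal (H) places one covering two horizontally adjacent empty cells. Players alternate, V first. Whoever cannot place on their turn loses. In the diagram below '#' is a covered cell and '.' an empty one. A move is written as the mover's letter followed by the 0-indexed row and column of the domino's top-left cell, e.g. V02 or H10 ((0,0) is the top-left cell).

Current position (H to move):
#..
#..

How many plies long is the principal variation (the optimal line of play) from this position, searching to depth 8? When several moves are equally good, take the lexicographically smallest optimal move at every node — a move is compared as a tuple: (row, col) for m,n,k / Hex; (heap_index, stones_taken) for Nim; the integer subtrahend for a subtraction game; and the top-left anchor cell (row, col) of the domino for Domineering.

ply 1, H at #../#.. | H01=+1→###/#..*; H11=+1→#../###
ply 2: ###/#.. is terminal -1 (V); from #../#.. depth 8

PV length from [#../#..]: 1 ply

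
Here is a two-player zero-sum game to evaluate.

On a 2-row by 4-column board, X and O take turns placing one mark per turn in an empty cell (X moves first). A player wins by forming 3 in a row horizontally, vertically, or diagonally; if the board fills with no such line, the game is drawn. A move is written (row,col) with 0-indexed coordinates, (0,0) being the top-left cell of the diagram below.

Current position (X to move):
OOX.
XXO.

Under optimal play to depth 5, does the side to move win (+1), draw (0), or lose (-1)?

ply 1, X at OOX./XXO. | (0,3)=+0→OOXX/XXO.*; (1,3)=+0→OOX./XXOX
ply 2, O at OOXX/XXO. | (1,3)=+0→OOXX/XXOO*
ply 3: OOXX/XXOO is terminal +0 (X); from OOX./XXO. depth 5

value(OOX./XXO., X) = 0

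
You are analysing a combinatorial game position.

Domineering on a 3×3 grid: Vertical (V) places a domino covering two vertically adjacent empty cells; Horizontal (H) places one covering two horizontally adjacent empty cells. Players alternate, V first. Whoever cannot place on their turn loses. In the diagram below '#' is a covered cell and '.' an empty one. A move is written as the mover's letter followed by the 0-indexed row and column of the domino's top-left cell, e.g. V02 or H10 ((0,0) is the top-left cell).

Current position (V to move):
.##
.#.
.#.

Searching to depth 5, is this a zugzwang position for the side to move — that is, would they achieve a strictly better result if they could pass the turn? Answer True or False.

zugzwang(.##/.#./.#., V) = False

[.##/.#./.#.] V move#1: V00:+1/###/##./.#.*, V10:+1/.##/##./##., V12:+1/.##/.##/.##
[###/##./.#.] end (terminal -1, H#2); searched .##/.#./.#. to 5
pass branch (H moves first from the same position):
  | [.##/.#./.#.] end (terminal -1, H#1); searched .##/.#./.#. to 5
V moving scores +1; V passing scores +1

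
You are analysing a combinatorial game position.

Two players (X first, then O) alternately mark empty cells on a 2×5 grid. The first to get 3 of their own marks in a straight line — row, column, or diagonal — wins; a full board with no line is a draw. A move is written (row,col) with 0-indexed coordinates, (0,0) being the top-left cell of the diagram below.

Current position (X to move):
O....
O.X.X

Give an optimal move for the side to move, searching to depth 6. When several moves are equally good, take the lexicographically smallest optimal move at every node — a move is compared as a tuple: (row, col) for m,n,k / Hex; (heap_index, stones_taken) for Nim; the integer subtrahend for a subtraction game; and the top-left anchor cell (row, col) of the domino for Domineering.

X's best at [O..../O.X.X]: (0,2)

p1 X@[O..../O.X.X]: (0,1)[OX.../O.X.X]+0 (0,2)[O.X../O.X.X]+1* (0,3)[O..X./O.X.X]+1 (0,4)[O...X/O.X.X]+0 (1,1)[O..../OXX.X]+0 (1,3)[O..../O.XXX]+1
p2 O@[O.X../O.X.X]: (0,1)[OOX../O.X.X]-1* (0,3)[O.XO./O.X.X]-1 (0,4)[O.X.O/O.X.X]-1 (1,1)[O.X../OOX.X]-1 (1,3)[O.X../O.XOX]-1
p3 X@[OOX../O.X.X]: (0,3)[OOXX./O.X.X]+1* (0,4)[OOX.X/O.X.X]+1 (1,1)[OOX../OXX.X]+0 (1,3)[OOX../O.XXX]+1
p4 O@[OOXX./O.X.X]: (0,4)[OOXXO/O.X.X]-1* (1,1)[OOXX./OOX.X]-1 (1,3)[OOXX./O.XOX]-1
p5 X@[OOXXO/O.X.X]: (1,1)[OOXXO/OXX.X]+0 (1,3)[OOXXO/O.XXX]+1*
p6 O@[OOXXO/O.XXX] terminal -1; root [O..../O.X.X] d6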